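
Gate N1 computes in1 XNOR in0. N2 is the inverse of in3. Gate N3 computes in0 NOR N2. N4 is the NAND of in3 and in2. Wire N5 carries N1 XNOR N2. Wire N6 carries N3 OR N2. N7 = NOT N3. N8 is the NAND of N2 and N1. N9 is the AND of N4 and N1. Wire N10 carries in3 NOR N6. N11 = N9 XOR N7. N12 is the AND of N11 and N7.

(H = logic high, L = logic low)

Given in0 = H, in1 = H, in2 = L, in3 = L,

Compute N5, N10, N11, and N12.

N5 = H  N10 = L  N11 = L  N12 = L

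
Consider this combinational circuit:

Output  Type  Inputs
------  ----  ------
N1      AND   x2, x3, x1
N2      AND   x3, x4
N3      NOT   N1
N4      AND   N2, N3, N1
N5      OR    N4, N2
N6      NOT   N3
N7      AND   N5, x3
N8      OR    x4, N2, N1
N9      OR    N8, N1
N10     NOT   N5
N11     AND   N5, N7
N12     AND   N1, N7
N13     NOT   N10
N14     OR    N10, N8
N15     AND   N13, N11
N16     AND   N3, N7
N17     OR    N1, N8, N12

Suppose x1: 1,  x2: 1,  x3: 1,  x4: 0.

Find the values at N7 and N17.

N7 = 0, N17 = 1

N1 = x2 AND x3 AND x1 = 1 AND 1 AND 1 = 1
N2 = x3 AND x4 = 1 AND 0 = 0
N3 = NOT N1 = NOT 1 = 0
N4 = N2 AND N3 AND N1 = 0 AND 0 AND 1 = 0
N5 = N4 OR N2 = 0 OR 0 = 0
N7 = N5 AND x3 = 0 AND 1 = 0
N8 = x4 OR N2 OR N1 = 0 OR 0 OR 1 = 1
N12 = N1 AND N7 = 1 AND 0 = 0
N17 = N1 OR N8 OR N12 = 1 OR 1 OR 0 = 1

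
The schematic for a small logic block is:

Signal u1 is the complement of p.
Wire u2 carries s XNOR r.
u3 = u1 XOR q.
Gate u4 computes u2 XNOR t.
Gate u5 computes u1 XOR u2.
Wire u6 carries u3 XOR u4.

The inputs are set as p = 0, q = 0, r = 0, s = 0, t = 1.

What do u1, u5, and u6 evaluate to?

u1 = 1, u5 = 0, u6 = 0

u1 = NOT p = NOT 0 = 1
u2 = s XNOR r = 0 XNOR 0 = 1
u3 = u1 XOR q = 1 XOR 0 = 1
u4 = u2 XNOR t = 1 XNOR 1 = 1
u5 = u1 XOR u2 = 1 XOR 1 = 0
u6 = u3 XOR u4 = 1 XOR 1 = 0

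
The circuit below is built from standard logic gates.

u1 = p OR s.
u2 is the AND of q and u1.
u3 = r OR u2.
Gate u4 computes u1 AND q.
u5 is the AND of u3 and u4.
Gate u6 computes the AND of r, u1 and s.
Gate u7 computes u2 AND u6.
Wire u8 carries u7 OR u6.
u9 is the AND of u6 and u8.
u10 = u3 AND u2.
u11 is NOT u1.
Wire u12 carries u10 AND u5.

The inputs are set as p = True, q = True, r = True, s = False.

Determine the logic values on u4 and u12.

u1 = p OR s = True OR False = True
u2 = q AND u1 = True AND True = True
u3 = r OR u2 = True OR True = True
u4 = u1 AND q = True AND True = True
u5 = u3 AND u4 = True AND True = True
u10 = u3 AND u2 = True AND True = True
u12 = u10 AND u5 = True AND True = True

u4 = True; u12 = True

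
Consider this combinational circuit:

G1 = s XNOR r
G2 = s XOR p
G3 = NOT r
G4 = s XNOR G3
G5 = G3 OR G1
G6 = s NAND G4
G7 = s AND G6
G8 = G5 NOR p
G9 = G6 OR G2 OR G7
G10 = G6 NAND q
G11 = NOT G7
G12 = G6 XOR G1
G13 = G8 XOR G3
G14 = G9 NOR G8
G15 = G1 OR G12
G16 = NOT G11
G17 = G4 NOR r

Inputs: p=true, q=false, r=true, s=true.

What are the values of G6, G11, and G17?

G3 = NOT r = NOT true = false
G4 = s XNOR G3 = true XNOR false = false
G6 = s NAND G4 = true NAND false = true
G7 = s AND G6 = true AND true = true
G11 = NOT G7 = NOT true = false
G17 = G4 NOR r = false NOR true = false

G6 = true; G11 = false; G17 = false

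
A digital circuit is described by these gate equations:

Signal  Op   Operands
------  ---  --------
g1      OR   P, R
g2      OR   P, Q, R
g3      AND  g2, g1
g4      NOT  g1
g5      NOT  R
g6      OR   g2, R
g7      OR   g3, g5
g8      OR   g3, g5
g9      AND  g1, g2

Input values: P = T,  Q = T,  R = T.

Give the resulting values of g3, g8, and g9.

g1 = P OR R = T OR T = T
g2 = P OR Q OR R = T OR T OR T = T
g3 = g2 AND g1 = T AND T = T
g5 = NOT R = NOT T = F
g8 = g3 OR g5 = T OR F = T
g9 = g1 AND g2 = T AND T = T

g3 = T, g8 = T, g9 = T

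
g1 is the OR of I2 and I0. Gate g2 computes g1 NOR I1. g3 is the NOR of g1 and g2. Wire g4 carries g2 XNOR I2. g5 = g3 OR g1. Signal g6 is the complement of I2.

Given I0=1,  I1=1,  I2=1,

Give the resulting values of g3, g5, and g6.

g1 = I2 OR I0 = 1 OR 1 = 1
g2 = g1 NOR I1 = 1 NOR 1 = 0
g3 = g1 NOR g2 = 1 NOR 0 = 0
g5 = g3 OR g1 = 0 OR 1 = 1
g6 = NOT I2 = NOT 1 = 0

g3 = 0; g5 = 1; g6 = 0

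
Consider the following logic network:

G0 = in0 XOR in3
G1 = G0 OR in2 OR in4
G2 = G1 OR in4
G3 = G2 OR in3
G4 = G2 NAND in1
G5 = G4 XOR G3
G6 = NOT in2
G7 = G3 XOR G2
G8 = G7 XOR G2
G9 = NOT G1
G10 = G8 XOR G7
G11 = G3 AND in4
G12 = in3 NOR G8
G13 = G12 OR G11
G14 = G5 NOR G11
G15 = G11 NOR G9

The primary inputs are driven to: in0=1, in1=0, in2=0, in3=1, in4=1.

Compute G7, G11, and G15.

G0 = in0 XOR in3 = 1 XOR 1 = 0
G1 = G0 OR in2 OR in4 = 0 OR 0 OR 1 = 1
G2 = G1 OR in4 = 1 OR 1 = 1
G3 = G2 OR in3 = 1 OR 1 = 1
G7 = G3 XOR G2 = 1 XOR 1 = 0
G9 = NOT G1 = NOT 1 = 0
G11 = G3 AND in4 = 1 AND 1 = 1
G15 = G11 NOR G9 = 1 NOR 0 = 0

G7 = 0  G11 = 1  G15 = 0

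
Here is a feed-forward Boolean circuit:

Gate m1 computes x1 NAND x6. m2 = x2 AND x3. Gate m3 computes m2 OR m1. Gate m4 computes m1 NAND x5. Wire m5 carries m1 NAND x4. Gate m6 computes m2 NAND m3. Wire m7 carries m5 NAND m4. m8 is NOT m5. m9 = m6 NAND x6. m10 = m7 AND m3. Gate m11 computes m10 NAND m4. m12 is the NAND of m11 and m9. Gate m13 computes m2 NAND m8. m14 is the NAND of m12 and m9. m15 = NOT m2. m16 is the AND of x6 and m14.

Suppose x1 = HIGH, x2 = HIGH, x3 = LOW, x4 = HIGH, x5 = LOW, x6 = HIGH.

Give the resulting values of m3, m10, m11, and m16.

m1 = x1 NAND x6 = HIGH NAND HIGH = LOW
m2 = x2 AND x3 = HIGH AND LOW = LOW
m3 = m2 OR m1 = LOW OR LOW = LOW
m4 = m1 NAND x5 = LOW NAND LOW = HIGH
m5 = m1 NAND x4 = LOW NAND HIGH = HIGH
m6 = m2 NAND m3 = LOW NAND LOW = HIGH
m7 = m5 NAND m4 = HIGH NAND HIGH = LOW
m9 = m6 NAND x6 = HIGH NAND HIGH = LOW
m10 = m7 AND m3 = LOW AND LOW = LOW
m11 = m10 NAND m4 = LOW NAND HIGH = HIGH
m12 = m11 NAND m9 = HIGH NAND LOW = HIGH
m14 = m12 NAND m9 = HIGH NAND LOW = HIGH
m16 = x6 AND m14 = HIGH AND HIGH = HIGH

m3 = LOW, m10 = LOW, m11 = HIGH, m16 = HIGH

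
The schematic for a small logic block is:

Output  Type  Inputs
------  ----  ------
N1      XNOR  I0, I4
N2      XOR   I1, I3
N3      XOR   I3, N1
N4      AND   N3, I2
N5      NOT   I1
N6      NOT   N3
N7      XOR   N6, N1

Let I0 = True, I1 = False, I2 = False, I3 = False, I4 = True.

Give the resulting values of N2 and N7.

N2 = False  N7 = True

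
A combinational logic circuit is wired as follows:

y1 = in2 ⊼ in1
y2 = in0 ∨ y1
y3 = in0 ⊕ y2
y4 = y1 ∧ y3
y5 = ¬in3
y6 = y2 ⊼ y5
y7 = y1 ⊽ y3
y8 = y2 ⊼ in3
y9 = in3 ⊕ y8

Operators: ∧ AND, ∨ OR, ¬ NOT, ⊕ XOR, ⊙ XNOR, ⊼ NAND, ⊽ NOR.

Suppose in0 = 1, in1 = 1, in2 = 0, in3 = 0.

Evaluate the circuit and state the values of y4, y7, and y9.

y4 = 0, y7 = 0, y9 = 1

y1 = in2 NAND in1 = 0 NAND 1 = 1
y2 = in0 OR y1 = 1 OR 1 = 1
y3 = in0 XOR y2 = 1 XOR 1 = 0
y4 = y1 AND y3 = 1 AND 0 = 0
y7 = y1 NOR y3 = 1 NOR 0 = 0
y8 = y2 NAND in3 = 1 NAND 0 = 1
y9 = in3 XOR y8 = 0 XOR 1 = 1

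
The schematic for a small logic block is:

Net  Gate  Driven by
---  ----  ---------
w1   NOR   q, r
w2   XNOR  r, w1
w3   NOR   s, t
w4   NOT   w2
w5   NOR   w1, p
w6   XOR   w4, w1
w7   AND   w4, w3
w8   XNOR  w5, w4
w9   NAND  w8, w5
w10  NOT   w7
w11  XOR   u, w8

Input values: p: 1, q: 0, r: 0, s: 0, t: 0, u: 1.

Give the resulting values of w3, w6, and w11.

w3 = 1  w6 = 0  w11 = 1

w1 = q NOR r = 0 NOR 0 = 1
w2 = r XNOR w1 = 0 XNOR 1 = 0
w3 = s NOR t = 0 NOR 0 = 1
w4 = NOT w2 = NOT 0 = 1
w5 = w1 NOR p = 1 NOR 1 = 0
w6 = w4 XOR w1 = 1 XOR 1 = 0
w8 = w5 XNOR w4 = 0 XNOR 1 = 0
w11 = u XOR w8 = 1 XOR 0 = 1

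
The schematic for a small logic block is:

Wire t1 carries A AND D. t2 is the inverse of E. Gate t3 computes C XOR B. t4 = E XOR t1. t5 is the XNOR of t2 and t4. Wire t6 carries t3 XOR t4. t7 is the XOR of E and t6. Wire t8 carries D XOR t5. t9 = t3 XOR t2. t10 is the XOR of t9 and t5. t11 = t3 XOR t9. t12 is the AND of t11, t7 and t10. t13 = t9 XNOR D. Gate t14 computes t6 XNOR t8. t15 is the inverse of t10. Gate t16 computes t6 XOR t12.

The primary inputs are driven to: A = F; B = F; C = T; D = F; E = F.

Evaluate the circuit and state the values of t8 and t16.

t8 = F  t16 = T

t1 = A AND D = F AND F = F
t2 = NOT E = NOT F = T
t3 = C XOR B = T XOR F = T
t4 = E XOR t1 = F XOR F = F
t5 = t2 XNOR t4 = T XNOR F = F
t6 = t3 XOR t4 = T XOR F = T
t7 = E XOR t6 = F XOR T = T
t8 = D XOR t5 = F XOR F = F
t9 = t3 XOR t2 = T XOR T = F
t10 = t9 XOR t5 = F XOR F = F
t11 = t3 XOR t9 = T XOR F = T
t12 = t11 AND t7 AND t10 = T AND T AND F = F
t16 = t6 XOR t12 = T XOR F = T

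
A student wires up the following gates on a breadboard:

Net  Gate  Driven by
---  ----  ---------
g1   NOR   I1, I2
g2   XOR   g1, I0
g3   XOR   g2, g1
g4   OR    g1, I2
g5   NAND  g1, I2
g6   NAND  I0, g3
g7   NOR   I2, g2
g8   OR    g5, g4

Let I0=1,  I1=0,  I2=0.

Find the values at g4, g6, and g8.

g4 = 1; g6 = 0; g8 = 1

g1 = I1 NOR I2 = 0 NOR 0 = 1
g2 = g1 XOR I0 = 1 XOR 1 = 0
g3 = g2 XOR g1 = 0 XOR 1 = 1
g4 = g1 OR I2 = 1 OR 0 = 1
g5 = g1 NAND I2 = 1 NAND 0 = 1
g6 = I0 NAND g3 = 1 NAND 1 = 0
g8 = g5 OR g4 = 1 OR 1 = 1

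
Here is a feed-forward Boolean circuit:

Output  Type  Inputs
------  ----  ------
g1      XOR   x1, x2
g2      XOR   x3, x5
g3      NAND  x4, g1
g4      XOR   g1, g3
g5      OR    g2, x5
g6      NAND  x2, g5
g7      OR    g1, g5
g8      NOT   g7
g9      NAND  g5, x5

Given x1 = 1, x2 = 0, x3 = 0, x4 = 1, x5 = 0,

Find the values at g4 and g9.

g4 = 1; g9 = 1

g1 = x1 XOR x2 = 1 XOR 0 = 1
g2 = x3 XOR x5 = 0 XOR 0 = 0
g3 = x4 NAND g1 = 1 NAND 1 = 0
g4 = g1 XOR g3 = 1 XOR 0 = 1
g5 = g2 OR x5 = 0 OR 0 = 0
g9 = g5 NAND x5 = 0 NAND 0 = 1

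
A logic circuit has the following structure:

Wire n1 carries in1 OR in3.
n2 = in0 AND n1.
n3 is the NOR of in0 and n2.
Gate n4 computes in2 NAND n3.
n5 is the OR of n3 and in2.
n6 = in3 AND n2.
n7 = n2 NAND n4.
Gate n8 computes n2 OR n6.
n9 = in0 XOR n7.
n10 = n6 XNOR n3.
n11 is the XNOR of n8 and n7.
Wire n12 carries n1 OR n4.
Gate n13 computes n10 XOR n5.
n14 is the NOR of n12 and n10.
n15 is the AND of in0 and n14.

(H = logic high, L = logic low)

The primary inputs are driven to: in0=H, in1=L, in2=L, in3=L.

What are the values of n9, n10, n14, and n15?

n9 = L  n10 = H  n14 = L  n15 = L

n1 = in1 OR in3 = L OR L = L
n2 = in0 AND n1 = H AND L = L
n3 = in0 NOR n2 = H NOR L = L
n4 = in2 NAND n3 = L NAND L = H
n6 = in3 AND n2 = L AND L = L
n7 = n2 NAND n4 = L NAND H = H
n9 = in0 XOR n7 = H XOR H = L
n10 = n6 XNOR n3 = L XNOR L = H
n12 = n1 OR n4 = L OR H = H
n14 = n12 NOR n10 = H NOR H = L
n15 = in0 AND n14 = H AND L = L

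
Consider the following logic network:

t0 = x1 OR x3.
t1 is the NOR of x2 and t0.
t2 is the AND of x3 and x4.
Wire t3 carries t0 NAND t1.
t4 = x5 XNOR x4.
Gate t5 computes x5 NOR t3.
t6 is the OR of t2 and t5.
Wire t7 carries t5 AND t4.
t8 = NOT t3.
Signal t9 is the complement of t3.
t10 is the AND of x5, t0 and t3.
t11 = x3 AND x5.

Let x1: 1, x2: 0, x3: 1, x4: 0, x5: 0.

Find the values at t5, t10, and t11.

t5 = 0, t10 = 0, t11 = 0

t0 = x1 OR x3 = 1 OR 1 = 1
t1 = x2 NOR t0 = 0 NOR 1 = 0
t3 = t0 NAND t1 = 1 NAND 0 = 1
t5 = x5 NOR t3 = 0 NOR 1 = 0
t10 = x5 AND t0 AND t3 = 0 AND 1 AND 1 = 0
t11 = x3 AND x5 = 1 AND 0 = 0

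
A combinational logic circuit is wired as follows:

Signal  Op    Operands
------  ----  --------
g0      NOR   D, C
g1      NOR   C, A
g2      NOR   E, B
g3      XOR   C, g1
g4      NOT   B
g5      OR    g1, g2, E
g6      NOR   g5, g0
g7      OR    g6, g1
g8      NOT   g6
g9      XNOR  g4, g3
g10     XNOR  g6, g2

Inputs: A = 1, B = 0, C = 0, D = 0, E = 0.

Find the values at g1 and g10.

g0 = D NOR C = 0 NOR 0 = 1
g1 = C NOR A = 0 NOR 1 = 0
g2 = E NOR B = 0 NOR 0 = 1
g5 = g1 OR g2 OR E = 0 OR 1 OR 0 = 1
g6 = g5 NOR g0 = 1 NOR 1 = 0
g10 = g6 XNOR g2 = 0 XNOR 1 = 0

g1 = 0, g10 = 0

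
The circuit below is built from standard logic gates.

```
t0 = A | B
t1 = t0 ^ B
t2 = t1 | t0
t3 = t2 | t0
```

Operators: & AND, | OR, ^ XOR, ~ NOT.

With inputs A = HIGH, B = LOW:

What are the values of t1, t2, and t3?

t1 = HIGH, t2 = HIGH, t3 = HIGH

t0 = A OR B = HIGH OR LOW = HIGH
t1 = t0 XOR B = HIGH XOR LOW = HIGH
t2 = t1 OR t0 = HIGH OR HIGH = HIGH
t3 = t2 OR t0 = HIGH OR HIGH = HIGH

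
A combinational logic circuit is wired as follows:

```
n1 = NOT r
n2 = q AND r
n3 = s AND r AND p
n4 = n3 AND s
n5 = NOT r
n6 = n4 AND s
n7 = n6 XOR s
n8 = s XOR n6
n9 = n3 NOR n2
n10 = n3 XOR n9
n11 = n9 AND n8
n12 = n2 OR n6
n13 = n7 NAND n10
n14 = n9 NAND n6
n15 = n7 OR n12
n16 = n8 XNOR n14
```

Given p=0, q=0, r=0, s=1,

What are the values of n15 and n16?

n15 = 1, n16 = 1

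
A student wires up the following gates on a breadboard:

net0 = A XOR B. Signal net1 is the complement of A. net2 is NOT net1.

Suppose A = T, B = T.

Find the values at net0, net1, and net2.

net0 = F  net1 = F  net2 = T

net0 = A XOR B = T XOR T = F
net1 = NOT A = NOT T = F
net2 = NOT net1 = NOT F = T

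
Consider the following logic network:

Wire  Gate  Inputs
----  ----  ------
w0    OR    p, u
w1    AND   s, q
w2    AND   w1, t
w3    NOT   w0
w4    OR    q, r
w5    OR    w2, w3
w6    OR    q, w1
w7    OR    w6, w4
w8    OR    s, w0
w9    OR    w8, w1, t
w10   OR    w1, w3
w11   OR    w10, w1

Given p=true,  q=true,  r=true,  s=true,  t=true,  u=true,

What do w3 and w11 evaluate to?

w3 = false, w11 = true

w0 = p OR u = true OR true = true
w1 = s AND q = true AND true = true
w3 = NOT w0 = NOT true = false
w10 = w1 OR w3 = true OR false = true
w11 = w10 OR w1 = true OR true = true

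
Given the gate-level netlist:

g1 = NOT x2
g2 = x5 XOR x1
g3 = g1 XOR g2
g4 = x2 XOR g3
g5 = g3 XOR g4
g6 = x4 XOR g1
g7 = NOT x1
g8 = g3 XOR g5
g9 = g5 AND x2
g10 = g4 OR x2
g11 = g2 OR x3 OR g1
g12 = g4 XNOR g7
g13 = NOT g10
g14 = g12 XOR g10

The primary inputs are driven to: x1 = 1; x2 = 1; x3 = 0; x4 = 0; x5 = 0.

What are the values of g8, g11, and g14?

g1 = NOT x2 = NOT 1 = 0
g2 = x5 XOR x1 = 0 XOR 1 = 1
g3 = g1 XOR g2 = 0 XOR 1 = 1
g4 = x2 XOR g3 = 1 XOR 1 = 0
g5 = g3 XOR g4 = 1 XOR 0 = 1
g7 = NOT x1 = NOT 1 = 0
g8 = g3 XOR g5 = 1 XOR 1 = 0
g10 = g4 OR x2 = 0 OR 1 = 1
g11 = g2 OR x3 OR g1 = 1 OR 0 OR 0 = 1
g12 = g4 XNOR g7 = 0 XNOR 0 = 1
g14 = g12 XOR g10 = 1 XOR 1 = 0

g8 = 0  g11 = 1  g14 = 0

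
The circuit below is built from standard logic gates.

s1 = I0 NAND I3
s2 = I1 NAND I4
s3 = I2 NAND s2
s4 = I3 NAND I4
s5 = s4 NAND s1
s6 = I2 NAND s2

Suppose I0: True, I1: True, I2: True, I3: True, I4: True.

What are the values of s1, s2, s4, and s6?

s1 = I0 NAND I3 = True NAND True = False
s2 = I1 NAND I4 = True NAND True = False
s4 = I3 NAND I4 = True NAND True = False
s6 = I2 NAND s2 = True NAND False = True

s1 = False, s2 = False, s4 = False, s6 = True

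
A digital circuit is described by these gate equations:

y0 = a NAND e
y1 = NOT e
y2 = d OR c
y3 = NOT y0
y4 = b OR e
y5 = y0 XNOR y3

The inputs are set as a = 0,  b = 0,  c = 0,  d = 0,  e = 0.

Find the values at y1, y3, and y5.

y1 = 1  y3 = 0  y5 = 0

y0 = a NAND e = 0 NAND 0 = 1
y1 = NOT e = NOT 0 = 1
y3 = NOT y0 = NOT 1 = 0
y5 = y0 XNOR y3 = 1 XNOR 0 = 0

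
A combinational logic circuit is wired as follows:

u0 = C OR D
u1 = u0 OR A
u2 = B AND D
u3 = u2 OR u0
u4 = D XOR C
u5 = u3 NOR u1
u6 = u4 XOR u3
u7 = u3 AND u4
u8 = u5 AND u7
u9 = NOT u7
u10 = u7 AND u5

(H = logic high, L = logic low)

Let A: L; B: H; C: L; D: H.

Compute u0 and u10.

u0 = C OR D = L OR H = H
u1 = u0 OR A = H OR L = H
u2 = B AND D = H AND H = H
u3 = u2 OR u0 = H OR H = H
u4 = D XOR C = H XOR L = H
u5 = u3 NOR u1 = H NOR H = L
u7 = u3 AND u4 = H AND H = H
u10 = u7 AND u5 = H AND L = L

u0 = H  u10 = L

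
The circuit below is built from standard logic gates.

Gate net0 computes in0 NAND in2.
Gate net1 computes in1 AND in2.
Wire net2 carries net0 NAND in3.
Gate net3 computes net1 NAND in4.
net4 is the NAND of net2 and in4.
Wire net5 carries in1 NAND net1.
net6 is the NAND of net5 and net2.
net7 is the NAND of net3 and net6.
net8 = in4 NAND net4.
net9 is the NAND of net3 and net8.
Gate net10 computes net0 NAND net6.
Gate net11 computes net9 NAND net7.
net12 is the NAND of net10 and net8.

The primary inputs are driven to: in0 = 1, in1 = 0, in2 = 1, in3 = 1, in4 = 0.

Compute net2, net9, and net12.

net2 = 1  net9 = 0  net12 = 0

net0 = in0 NAND in2 = 1 NAND 1 = 0
net1 = in1 AND in2 = 0 AND 1 = 0
net2 = net0 NAND in3 = 0 NAND 1 = 1
net3 = net1 NAND in4 = 0 NAND 0 = 1
net4 = net2 NAND in4 = 1 NAND 0 = 1
net5 = in1 NAND net1 = 0 NAND 0 = 1
net6 = net5 NAND net2 = 1 NAND 1 = 0
net8 = in4 NAND net4 = 0 NAND 1 = 1
net9 = net3 NAND net8 = 1 NAND 1 = 0
net10 = net0 NAND net6 = 0 NAND 0 = 1
net12 = net10 NAND net8 = 1 NAND 1 = 0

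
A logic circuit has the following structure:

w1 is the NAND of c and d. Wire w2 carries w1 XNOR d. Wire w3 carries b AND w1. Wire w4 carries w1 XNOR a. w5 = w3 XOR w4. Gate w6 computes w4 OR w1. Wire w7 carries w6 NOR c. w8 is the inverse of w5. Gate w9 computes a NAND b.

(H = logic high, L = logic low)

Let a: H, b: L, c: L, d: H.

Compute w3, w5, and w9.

w1 = c NAND d = L NAND H = H
w3 = b AND w1 = L AND H = L
w4 = w1 XNOR a = H XNOR H = H
w5 = w3 XOR w4 = L XOR H = H
w9 = a NAND b = H NAND L = H

w3 = L  w5 = H  w9 = H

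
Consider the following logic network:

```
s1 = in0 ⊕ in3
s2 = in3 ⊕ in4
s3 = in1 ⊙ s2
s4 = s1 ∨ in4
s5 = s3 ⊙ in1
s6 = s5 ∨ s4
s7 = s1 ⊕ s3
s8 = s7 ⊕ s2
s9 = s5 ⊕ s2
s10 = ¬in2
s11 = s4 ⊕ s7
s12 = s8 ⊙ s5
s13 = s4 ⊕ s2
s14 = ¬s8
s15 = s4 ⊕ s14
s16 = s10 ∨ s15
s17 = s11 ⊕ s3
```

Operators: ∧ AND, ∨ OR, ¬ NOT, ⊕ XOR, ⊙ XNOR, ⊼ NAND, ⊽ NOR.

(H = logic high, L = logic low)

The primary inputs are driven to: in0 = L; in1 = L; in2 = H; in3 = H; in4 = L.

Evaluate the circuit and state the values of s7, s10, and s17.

s1 = in0 XOR in3 = L XOR H = H
s2 = in3 XOR in4 = H XOR L = H
s3 = in1 XNOR s2 = L XNOR H = L
s4 = s1 OR in4 = H OR L = H
s7 = s1 XOR s3 = H XOR L = H
s10 = NOT in2 = NOT H = L
s11 = s4 XOR s7 = H XOR H = L
s17 = s11 XOR s3 = L XOR L = L

s7 = H, s10 = L, s17 = L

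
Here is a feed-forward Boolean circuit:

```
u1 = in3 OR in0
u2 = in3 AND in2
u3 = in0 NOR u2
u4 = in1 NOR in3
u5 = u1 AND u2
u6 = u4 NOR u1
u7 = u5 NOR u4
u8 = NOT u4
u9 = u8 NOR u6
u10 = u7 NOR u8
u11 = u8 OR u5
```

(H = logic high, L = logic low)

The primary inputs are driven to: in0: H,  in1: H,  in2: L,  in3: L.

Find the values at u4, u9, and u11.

u4 = L, u9 = L, u11 = H

u1 = in3 OR in0 = L OR H = H
u2 = in3 AND in2 = L AND L = L
u4 = in1 NOR in3 = H NOR L = L
u5 = u1 AND u2 = H AND L = L
u6 = u4 NOR u1 = L NOR H = L
u8 = NOT u4 = NOT L = H
u9 = u8 NOR u6 = H NOR L = L
u11 = u8 OR u5 = H OR L = H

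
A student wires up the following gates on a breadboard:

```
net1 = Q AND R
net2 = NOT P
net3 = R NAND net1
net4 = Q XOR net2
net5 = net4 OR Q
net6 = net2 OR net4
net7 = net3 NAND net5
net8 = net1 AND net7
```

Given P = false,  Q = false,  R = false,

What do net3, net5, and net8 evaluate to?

net1 = Q AND R = false AND false = false
net2 = NOT P = NOT false = true
net3 = R NAND net1 = false NAND false = true
net4 = Q XOR net2 = false XOR true = true
net5 = net4 OR Q = true OR false = true
net7 = net3 NAND net5 = true NAND true = false
net8 = net1 AND net7 = false AND false = false

net3 = true, net5 = true, net8 = false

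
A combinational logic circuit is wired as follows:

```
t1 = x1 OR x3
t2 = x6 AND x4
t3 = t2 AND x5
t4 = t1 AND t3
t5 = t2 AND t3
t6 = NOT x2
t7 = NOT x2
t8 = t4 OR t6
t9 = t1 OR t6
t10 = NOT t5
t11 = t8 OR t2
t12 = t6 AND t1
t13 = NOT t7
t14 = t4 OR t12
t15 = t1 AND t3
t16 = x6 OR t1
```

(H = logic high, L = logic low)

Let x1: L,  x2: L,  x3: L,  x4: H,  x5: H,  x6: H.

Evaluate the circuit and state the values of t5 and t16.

t1 = x1 OR x3 = L OR L = L
t2 = x6 AND x4 = H AND H = H
t3 = t2 AND x5 = H AND H = H
t5 = t2 AND t3 = H AND H = H
t16 = x6 OR t1 = H OR L = H

t5 = H; t16 = H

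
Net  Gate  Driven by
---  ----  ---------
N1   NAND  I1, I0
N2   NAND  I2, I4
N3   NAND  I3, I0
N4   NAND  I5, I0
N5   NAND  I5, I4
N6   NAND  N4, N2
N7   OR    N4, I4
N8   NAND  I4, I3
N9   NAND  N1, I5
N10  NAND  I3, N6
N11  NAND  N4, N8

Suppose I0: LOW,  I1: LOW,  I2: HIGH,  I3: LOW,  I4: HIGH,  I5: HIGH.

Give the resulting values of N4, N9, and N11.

N1 = I1 NAND I0 = LOW NAND LOW = HIGH
N4 = I5 NAND I0 = HIGH NAND LOW = HIGH
N8 = I4 NAND I3 = HIGH NAND LOW = HIGH
N9 = N1 NAND I5 = HIGH NAND HIGH = LOW
N11 = N4 NAND N8 = HIGH NAND HIGH = LOW

N4 = HIGH, N9 = LOW, N11 = LOW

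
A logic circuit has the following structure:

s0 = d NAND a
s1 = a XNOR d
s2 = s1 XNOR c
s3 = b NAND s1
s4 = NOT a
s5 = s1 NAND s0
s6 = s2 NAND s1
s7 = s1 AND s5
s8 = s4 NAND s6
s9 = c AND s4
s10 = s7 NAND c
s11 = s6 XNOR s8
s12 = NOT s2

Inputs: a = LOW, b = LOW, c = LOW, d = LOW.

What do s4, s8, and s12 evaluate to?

s1 = a XNOR d = LOW XNOR LOW = HIGH
s2 = s1 XNOR c = HIGH XNOR LOW = LOW
s4 = NOT a = NOT LOW = HIGH
s6 = s2 NAND s1 = LOW NAND HIGH = HIGH
s8 = s4 NAND s6 = HIGH NAND HIGH = LOW
s12 = NOT s2 = NOT LOW = HIGH

s4 = HIGH; s8 = LOW; s12 = HIGH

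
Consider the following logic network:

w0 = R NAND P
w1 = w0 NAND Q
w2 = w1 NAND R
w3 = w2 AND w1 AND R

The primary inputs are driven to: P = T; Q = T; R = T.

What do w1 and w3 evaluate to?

w1 = T, w3 = F

w0 = R NAND P = T NAND T = F
w1 = w0 NAND Q = F NAND T = T
w2 = w1 NAND R = T NAND T = F
w3 = w2 AND w1 AND R = F AND T AND T = F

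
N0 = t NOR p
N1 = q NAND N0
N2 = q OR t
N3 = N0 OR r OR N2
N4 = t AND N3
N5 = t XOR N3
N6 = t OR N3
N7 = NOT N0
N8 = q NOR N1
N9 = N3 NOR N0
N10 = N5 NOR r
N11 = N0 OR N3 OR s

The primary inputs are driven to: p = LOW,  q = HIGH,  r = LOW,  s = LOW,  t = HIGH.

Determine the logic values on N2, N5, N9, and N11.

N0 = t NOR p = HIGH NOR LOW = LOW
N2 = q OR t = HIGH OR HIGH = HIGH
N3 = N0 OR r OR N2 = LOW OR LOW OR HIGH = HIGH
N5 = t XOR N3 = HIGH XOR HIGH = LOW
N9 = N3 NOR N0 = HIGH NOR LOW = LOW
N11 = N0 OR N3 OR s = LOW OR HIGH OR LOW = HIGH

N2 = HIGH; N5 = LOW; N9 = LOW; N11 = HIGH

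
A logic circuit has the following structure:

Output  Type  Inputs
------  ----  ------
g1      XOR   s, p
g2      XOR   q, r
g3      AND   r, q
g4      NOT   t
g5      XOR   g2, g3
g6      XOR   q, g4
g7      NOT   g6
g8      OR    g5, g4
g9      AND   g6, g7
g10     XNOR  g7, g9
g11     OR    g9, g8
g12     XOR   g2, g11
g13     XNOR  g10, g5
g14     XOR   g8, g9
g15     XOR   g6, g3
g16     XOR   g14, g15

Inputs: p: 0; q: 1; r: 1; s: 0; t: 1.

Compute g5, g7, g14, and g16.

g5 = 1; g7 = 0; g14 = 1; g16 = 1

g2 = q XOR r = 1 XOR 1 = 0
g3 = r AND q = 1 AND 1 = 1
g4 = NOT t = NOT 1 = 0
g5 = g2 XOR g3 = 0 XOR 1 = 1
g6 = q XOR g4 = 1 XOR 0 = 1
g7 = NOT g6 = NOT 1 = 0
g8 = g5 OR g4 = 1 OR 0 = 1
g9 = g6 AND g7 = 1 AND 0 = 0
g14 = g8 XOR g9 = 1 XOR 0 = 1
g15 = g6 XOR g3 = 1 XOR 1 = 0
g16 = g14 XOR g15 = 1 XOR 0 = 1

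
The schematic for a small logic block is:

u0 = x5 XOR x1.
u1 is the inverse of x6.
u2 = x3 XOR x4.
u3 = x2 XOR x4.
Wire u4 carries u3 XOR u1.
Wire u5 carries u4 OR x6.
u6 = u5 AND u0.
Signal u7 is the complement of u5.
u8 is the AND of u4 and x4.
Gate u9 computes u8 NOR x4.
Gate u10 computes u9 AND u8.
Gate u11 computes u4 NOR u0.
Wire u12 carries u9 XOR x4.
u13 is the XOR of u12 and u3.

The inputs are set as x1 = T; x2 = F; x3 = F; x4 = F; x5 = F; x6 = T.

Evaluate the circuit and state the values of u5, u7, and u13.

u5 = T, u7 = F, u13 = T

u1 = NOT x6 = NOT T = F
u3 = x2 XOR x4 = F XOR F = F
u4 = u3 XOR u1 = F XOR F = F
u5 = u4 OR x6 = F OR T = T
u7 = NOT u5 = NOT T = F
u8 = u4 AND x4 = F AND F = F
u9 = u8 NOR x4 = F NOR F = T
u12 = u9 XOR x4 = T XOR F = T
u13 = u12 XOR u3 = T XOR F = T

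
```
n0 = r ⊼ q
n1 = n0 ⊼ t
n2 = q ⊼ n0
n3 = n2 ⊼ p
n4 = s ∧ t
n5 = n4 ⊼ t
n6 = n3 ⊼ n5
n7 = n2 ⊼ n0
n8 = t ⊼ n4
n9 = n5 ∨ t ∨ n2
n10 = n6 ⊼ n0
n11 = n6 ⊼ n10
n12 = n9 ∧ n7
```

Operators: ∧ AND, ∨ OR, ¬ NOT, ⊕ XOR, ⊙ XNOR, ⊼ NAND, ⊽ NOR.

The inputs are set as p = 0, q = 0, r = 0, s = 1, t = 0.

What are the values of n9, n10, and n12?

n0 = r NAND q = 0 NAND 0 = 1
n2 = q NAND n0 = 0 NAND 1 = 1
n3 = n2 NAND p = 1 NAND 0 = 1
n4 = s AND t = 1 AND 0 = 0
n5 = n4 NAND t = 0 NAND 0 = 1
n6 = n3 NAND n5 = 1 NAND 1 = 0
n7 = n2 NAND n0 = 1 NAND 1 = 0
n9 = n5 OR t OR n2 = 1 OR 0 OR 1 = 1
n10 = n6 NAND n0 = 0 NAND 1 = 1
n12 = n9 AND n7 = 1 AND 0 = 0

n9 = 1; n10 = 1; n12 = 0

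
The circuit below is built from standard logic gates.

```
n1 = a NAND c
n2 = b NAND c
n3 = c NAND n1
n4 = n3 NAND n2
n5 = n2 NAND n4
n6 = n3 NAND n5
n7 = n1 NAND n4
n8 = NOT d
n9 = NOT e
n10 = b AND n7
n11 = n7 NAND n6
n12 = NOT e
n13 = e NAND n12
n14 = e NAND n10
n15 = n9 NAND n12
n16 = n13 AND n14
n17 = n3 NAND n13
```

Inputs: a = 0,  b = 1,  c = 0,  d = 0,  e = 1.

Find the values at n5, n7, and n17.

n1 = a NAND c = 0 NAND 0 = 1
n2 = b NAND c = 1 NAND 0 = 1
n3 = c NAND n1 = 0 NAND 1 = 1
n4 = n3 NAND n2 = 1 NAND 1 = 0
n5 = n2 NAND n4 = 1 NAND 0 = 1
n7 = n1 NAND n4 = 1 NAND 0 = 1
n12 = NOT e = NOT 1 = 0
n13 = e NAND n12 = 1 NAND 0 = 1
n17 = n3 NAND n13 = 1 NAND 1 = 0

n5 = 1, n7 = 1, n17 = 0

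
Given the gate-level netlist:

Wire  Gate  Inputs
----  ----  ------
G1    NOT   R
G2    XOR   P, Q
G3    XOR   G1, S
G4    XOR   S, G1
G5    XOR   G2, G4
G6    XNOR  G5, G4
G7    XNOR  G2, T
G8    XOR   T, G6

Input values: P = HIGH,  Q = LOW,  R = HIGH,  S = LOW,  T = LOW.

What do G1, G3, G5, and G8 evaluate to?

G1 = NOT R = NOT HIGH = LOW
G2 = P XOR Q = HIGH XOR LOW = HIGH
G3 = G1 XOR S = LOW XOR LOW = LOW
G4 = S XOR G1 = LOW XOR LOW = LOW
G5 = G2 XOR G4 = HIGH XOR LOW = HIGH
G6 = G5 XNOR G4 = HIGH XNOR LOW = LOW
G8 = T XOR G6 = LOW XOR LOW = LOW

G1 = LOW  G3 = LOW  G5 = HIGH  G8 = LOW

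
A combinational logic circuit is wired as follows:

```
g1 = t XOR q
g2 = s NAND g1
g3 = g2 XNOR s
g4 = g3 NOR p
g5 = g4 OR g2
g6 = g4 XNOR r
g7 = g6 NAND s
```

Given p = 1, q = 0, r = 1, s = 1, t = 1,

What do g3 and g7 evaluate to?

g1 = t XOR q = 1 XOR 0 = 1
g2 = s NAND g1 = 1 NAND 1 = 0
g3 = g2 XNOR s = 0 XNOR 1 = 0
g4 = g3 NOR p = 0 NOR 1 = 0
g6 = g4 XNOR r = 0 XNOR 1 = 0
g7 = g6 NAND s = 0 NAND 1 = 1

g3 = 0  g7 = 1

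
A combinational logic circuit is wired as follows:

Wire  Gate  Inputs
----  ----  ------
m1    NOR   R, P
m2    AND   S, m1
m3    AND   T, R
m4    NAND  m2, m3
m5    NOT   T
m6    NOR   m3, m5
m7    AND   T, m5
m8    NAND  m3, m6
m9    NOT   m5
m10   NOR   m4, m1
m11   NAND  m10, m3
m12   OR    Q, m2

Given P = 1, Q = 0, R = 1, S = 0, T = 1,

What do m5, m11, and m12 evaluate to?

m1 = R NOR P = 1 NOR 1 = 0
m2 = S AND m1 = 0 AND 0 = 0
m3 = T AND R = 1 AND 1 = 1
m4 = m2 NAND m3 = 0 NAND 1 = 1
m5 = NOT T = NOT 1 = 0
m10 = m4 NOR m1 = 1 NOR 0 = 0
m11 = m10 NAND m3 = 0 NAND 1 = 1
m12 = Q OR m2 = 0 OR 0 = 0

m5 = 0  m11 = 1  m12 = 0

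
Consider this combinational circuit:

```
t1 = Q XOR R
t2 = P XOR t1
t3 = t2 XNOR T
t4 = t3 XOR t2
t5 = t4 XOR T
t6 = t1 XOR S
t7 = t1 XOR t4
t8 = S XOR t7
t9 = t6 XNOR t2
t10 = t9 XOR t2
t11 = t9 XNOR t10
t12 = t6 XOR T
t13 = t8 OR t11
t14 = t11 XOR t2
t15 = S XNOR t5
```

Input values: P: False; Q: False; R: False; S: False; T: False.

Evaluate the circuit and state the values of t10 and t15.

t1 = Q XOR R = False XOR False = False
t2 = P XOR t1 = False XOR False = False
t3 = t2 XNOR T = False XNOR False = True
t4 = t3 XOR t2 = True XOR False = True
t5 = t4 XOR T = True XOR False = True
t6 = t1 XOR S = False XOR False = False
t9 = t6 XNOR t2 = False XNOR False = True
t10 = t9 XOR t2 = True XOR False = True
t15 = S XNOR t5 = False XNOR True = False

t10 = True; t15 = False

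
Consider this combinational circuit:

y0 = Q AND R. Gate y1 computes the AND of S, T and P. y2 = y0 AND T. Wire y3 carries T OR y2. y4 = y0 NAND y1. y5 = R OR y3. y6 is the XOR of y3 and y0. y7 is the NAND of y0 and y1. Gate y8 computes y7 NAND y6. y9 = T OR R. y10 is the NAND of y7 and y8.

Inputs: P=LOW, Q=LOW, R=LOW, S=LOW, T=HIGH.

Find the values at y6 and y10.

y0 = Q AND R = LOW AND LOW = LOW
y1 = S AND T AND P = LOW AND HIGH AND LOW = LOW
y2 = y0 AND T = LOW AND HIGH = LOW
y3 = T OR y2 = HIGH OR LOW = HIGH
y6 = y3 XOR y0 = HIGH XOR LOW = HIGH
y7 = y0 NAND y1 = LOW NAND LOW = HIGH
y8 = y7 NAND y6 = HIGH NAND HIGH = LOW
y10 = y7 NAND y8 = HIGH NAND LOW = HIGH

y6 = HIGH, y10 = HIGH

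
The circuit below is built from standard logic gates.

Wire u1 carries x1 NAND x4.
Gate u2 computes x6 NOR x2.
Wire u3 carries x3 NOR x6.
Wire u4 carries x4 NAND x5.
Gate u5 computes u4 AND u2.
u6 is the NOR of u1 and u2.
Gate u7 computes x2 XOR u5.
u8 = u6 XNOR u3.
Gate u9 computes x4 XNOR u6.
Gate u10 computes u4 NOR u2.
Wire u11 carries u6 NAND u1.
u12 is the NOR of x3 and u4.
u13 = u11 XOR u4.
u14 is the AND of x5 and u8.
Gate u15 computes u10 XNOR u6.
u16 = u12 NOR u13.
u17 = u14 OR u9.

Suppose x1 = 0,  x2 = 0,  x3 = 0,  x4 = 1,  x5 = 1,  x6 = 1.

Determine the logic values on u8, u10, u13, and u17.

u8 = 1, u10 = 1, u13 = 1, u17 = 1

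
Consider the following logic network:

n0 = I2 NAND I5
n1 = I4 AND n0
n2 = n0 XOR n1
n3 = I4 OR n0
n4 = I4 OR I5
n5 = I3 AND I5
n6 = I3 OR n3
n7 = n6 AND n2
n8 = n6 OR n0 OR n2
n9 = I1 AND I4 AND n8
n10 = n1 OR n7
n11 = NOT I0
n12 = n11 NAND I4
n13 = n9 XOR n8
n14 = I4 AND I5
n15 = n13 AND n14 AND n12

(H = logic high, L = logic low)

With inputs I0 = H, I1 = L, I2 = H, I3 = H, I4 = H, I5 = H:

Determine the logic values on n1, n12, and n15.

n0 = I2 NAND I5 = H NAND H = L
n1 = I4 AND n0 = H AND L = L
n2 = n0 XOR n1 = L XOR L = L
n3 = I4 OR n0 = H OR L = H
n6 = I3 OR n3 = H OR H = H
n8 = n6 OR n0 OR n2 = H OR L OR L = H
n9 = I1 AND I4 AND n8 = L AND H AND H = L
n11 = NOT I0 = NOT H = L
n12 = n11 NAND I4 = L NAND H = H
n13 = n9 XOR n8 = L XOR H = H
n14 = I4 AND I5 = H AND H = H
n15 = n13 AND n14 AND n12 = H AND H AND H = H

n1 = L  n12 = H  n15 = H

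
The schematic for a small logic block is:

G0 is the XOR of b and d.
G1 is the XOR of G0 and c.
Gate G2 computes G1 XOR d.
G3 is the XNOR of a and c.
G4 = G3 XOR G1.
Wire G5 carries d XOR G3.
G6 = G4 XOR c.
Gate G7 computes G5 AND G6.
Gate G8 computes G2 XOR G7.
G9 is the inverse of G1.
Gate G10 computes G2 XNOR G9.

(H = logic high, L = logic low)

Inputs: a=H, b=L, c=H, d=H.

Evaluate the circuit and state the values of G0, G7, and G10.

G0 = b XOR d = L XOR H = H
G1 = G0 XOR c = H XOR H = L
G2 = G1 XOR d = L XOR H = H
G3 = a XNOR c = H XNOR H = H
G4 = G3 XOR G1 = H XOR L = H
G5 = d XOR G3 = H XOR H = L
G6 = G4 XOR c = H XOR H = L
G7 = G5 AND G6 = L AND L = L
G9 = NOT G1 = NOT L = H
G10 = G2 XNOR G9 = H XNOR H = H

G0 = H, G7 = L, G10 = H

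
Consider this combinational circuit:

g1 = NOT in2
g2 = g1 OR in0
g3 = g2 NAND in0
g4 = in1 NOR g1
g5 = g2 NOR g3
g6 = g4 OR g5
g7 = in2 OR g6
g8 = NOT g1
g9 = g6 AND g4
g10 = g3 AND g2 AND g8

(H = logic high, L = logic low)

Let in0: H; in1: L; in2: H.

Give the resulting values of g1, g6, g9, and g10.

g1 = NOT in2 = NOT H = L
g2 = g1 OR in0 = L OR H = H
g3 = g2 NAND in0 = H NAND H = L
g4 = in1 NOR g1 = L NOR L = H
g5 = g2 NOR g3 = H NOR L = L
g6 = g4 OR g5 = H OR L = H
g8 = NOT g1 = NOT L = H
g9 = g6 AND g4 = H AND H = H
g10 = g3 AND g2 AND g8 = L AND H AND H = L

g1 = L; g6 = H; g9 = H; g10 = L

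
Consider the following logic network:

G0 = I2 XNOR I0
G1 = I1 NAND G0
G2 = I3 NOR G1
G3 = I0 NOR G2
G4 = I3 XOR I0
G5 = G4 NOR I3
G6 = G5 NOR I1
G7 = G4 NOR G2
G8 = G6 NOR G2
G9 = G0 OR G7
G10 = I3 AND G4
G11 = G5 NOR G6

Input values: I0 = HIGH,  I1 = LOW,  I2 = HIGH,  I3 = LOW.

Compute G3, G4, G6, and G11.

G0 = I2 XNOR I0 = HIGH XNOR HIGH = HIGH
G1 = I1 NAND G0 = LOW NAND HIGH = HIGH
G2 = I3 NOR G1 = LOW NOR HIGH = LOW
G3 = I0 NOR G2 = HIGH NOR LOW = LOW
G4 = I3 XOR I0 = LOW XOR HIGH = HIGH
G5 = G4 NOR I3 = HIGH NOR LOW = LOW
G6 = G5 NOR I1 = LOW NOR LOW = HIGH
G11 = G5 NOR G6 = LOW NOR HIGH = LOW

G3 = LOW  G4 = HIGH  G6 = HIGH  G11 = LOW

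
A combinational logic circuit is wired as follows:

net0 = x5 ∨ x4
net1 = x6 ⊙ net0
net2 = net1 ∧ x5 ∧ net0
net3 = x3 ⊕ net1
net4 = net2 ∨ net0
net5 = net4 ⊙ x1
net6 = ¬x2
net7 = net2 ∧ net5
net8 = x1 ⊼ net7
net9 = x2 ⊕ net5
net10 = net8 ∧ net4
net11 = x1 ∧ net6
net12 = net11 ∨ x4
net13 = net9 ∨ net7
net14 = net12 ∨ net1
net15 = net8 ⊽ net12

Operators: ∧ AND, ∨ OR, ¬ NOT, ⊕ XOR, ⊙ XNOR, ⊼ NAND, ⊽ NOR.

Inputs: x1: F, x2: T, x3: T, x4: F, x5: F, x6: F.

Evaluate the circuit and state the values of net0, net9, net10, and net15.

net0 = x5 OR x4 = F OR F = F
net1 = x6 XNOR net0 = F XNOR F = T
net2 = net1 AND x5 AND net0 = T AND F AND F = F
net4 = net2 OR net0 = F OR F = F
net5 = net4 XNOR x1 = F XNOR F = T
net6 = NOT x2 = NOT T = F
net7 = net2 AND net5 = F AND T = F
net8 = x1 NAND net7 = F NAND F = T
net9 = x2 XOR net5 = T XOR T = F
net10 = net8 AND net4 = T AND F = F
net11 = x1 AND net6 = F AND F = F
net12 = net11 OR x4 = F OR F = F
net15 = net8 NOR net12 = T NOR F = F

net0 = F; net9 = F; net10 = F; net15 = F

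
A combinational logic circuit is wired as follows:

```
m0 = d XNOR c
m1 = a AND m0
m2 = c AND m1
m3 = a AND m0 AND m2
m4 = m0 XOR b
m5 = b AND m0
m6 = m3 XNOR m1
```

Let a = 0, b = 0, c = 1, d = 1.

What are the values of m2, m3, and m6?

m2 = 0; m3 = 0; m6 = 1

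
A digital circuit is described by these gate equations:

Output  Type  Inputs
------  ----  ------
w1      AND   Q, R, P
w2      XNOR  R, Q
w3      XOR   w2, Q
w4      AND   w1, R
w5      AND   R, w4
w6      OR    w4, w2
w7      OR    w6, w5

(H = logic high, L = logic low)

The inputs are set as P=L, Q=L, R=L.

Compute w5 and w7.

w5 = L; w7 = H

w1 = Q AND R AND P = L AND L AND L = L
w2 = R XNOR Q = L XNOR L = H
w4 = w1 AND R = L AND L = L
w5 = R AND w4 = L AND L = L
w6 = w4 OR w2 = L OR H = H
w7 = w6 OR w5 = H OR L = H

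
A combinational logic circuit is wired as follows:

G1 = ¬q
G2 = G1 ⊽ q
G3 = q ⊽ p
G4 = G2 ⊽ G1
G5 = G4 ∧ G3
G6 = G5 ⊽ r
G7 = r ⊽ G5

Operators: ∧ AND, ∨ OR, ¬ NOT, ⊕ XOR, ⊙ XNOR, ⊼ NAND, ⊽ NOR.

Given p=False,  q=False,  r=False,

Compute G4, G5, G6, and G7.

G4 = False; G5 = False; G6 = True; G7 = True

G1 = NOT q = NOT False = True
G2 = G1 NOR q = True NOR False = False
G3 = q NOR p = False NOR False = True
G4 = G2 NOR G1 = False NOR True = False
G5 = G4 AND G3 = False AND True = False
G6 = G5 NOR r = False NOR False = True
G7 = r NOR G5 = False NOR False = True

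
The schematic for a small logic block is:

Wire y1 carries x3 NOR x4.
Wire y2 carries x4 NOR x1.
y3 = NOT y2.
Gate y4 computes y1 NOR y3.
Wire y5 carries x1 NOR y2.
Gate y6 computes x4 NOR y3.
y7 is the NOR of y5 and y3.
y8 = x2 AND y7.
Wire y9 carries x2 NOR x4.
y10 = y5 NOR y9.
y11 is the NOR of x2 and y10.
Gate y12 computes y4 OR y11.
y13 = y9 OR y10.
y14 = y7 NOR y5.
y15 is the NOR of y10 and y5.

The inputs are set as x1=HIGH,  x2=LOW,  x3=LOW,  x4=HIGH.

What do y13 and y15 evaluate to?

y13 = HIGH, y15 = LOW

y2 = x4 NOR x1 = HIGH NOR HIGH = LOW
y5 = x1 NOR y2 = HIGH NOR LOW = LOW
y9 = x2 NOR x4 = LOW NOR HIGH = LOW
y10 = y5 NOR y9 = LOW NOR LOW = HIGH
y13 = y9 OR y10 = LOW OR HIGH = HIGH
y15 = y10 NOR y5 = HIGH NOR LOW = LOW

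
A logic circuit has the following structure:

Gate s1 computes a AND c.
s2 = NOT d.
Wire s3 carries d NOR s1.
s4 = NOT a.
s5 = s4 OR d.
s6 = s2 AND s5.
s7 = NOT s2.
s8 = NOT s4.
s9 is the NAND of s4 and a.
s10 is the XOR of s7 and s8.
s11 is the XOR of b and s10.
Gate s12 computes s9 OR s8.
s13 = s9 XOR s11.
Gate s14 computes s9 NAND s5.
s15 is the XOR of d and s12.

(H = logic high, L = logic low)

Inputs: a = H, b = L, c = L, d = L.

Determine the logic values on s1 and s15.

s1 = L  s15 = H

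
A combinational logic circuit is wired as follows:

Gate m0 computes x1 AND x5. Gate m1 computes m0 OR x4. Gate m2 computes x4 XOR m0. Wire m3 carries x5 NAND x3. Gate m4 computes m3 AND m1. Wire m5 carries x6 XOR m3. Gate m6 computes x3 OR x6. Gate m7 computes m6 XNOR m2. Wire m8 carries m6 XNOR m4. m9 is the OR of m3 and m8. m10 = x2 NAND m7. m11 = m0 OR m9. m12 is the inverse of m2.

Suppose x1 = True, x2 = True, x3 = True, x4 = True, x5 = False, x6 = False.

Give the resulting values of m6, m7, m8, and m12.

m0 = x1 AND x5 = True AND False = False
m1 = m0 OR x4 = False OR True = True
m2 = x4 XOR m0 = True XOR False = True
m3 = x5 NAND x3 = False NAND True = True
m4 = m3 AND m1 = True AND True = True
m6 = x3 OR x6 = True OR False = True
m7 = m6 XNOR m2 = True XNOR True = True
m8 = m6 XNOR m4 = True XNOR True = True
m12 = NOT m2 = NOT True = False

m6 = True; m7 = True; m8 = True; m12 = False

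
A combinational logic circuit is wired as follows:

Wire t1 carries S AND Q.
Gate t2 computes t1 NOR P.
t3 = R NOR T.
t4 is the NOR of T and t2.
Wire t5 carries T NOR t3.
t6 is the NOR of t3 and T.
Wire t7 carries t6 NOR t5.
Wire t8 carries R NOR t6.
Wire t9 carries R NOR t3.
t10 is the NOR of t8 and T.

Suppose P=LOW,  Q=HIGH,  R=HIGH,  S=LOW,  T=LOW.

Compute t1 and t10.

t1 = S AND Q = LOW AND HIGH = LOW
t3 = R NOR T = HIGH NOR LOW = LOW
t6 = t3 NOR T = LOW NOR LOW = HIGH
t8 = R NOR t6 = HIGH NOR HIGH = LOW
t10 = t8 NOR T = LOW NOR LOW = HIGH

t1 = LOW  t10 = HIGH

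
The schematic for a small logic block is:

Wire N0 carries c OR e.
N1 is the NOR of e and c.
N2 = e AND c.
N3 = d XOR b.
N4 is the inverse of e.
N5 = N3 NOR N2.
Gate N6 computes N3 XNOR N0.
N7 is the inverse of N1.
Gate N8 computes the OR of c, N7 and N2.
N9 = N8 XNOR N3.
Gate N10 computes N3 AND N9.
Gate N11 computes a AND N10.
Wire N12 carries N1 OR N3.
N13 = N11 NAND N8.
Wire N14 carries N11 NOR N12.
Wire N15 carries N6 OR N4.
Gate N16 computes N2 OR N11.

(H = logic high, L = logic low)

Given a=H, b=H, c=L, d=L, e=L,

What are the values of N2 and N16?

N1 = e NOR c = L NOR L = H
N2 = e AND c = L AND L = L
N3 = d XOR b = L XOR H = H
N7 = NOT N1 = NOT H = L
N8 = c OR N7 OR N2 = L OR L OR L = L
N9 = N8 XNOR N3 = L XNOR H = L
N10 = N3 AND N9 = H AND L = L
N11 = a AND N10 = H AND L = L
N16 = N2 OR N11 = L OR L = L

N2 = L  N16 = L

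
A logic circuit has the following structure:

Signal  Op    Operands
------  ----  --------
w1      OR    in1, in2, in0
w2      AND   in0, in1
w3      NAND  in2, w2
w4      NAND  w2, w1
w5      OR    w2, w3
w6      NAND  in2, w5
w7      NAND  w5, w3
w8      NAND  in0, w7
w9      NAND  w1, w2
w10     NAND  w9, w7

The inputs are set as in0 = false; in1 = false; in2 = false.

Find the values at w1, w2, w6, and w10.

w1 = false, w2 = false, w6 = true, w10 = true

w1 = in1 OR in2 OR in0 = false OR false OR false = false
w2 = in0 AND in1 = false AND false = false
w3 = in2 NAND w2 = false NAND false = true
w5 = w2 OR w3 = false OR true = true
w6 = in2 NAND w5 = false NAND true = true
w7 = w5 NAND w3 = true NAND true = false
w9 = w1 NAND w2 = false NAND false = true
w10 = w9 NAND w7 = true NAND false = true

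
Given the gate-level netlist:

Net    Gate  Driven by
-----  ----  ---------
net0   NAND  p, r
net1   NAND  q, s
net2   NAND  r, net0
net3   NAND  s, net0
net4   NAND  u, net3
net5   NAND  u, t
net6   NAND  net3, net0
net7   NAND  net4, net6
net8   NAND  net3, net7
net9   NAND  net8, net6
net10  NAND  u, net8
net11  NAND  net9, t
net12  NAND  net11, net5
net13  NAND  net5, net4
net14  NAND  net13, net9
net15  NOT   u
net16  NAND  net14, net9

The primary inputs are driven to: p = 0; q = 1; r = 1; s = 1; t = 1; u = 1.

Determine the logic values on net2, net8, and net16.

net2 = 0  net8 = 1  net16 = 1

net0 = p NAND r = 0 NAND 1 = 1
net2 = r NAND net0 = 1 NAND 1 = 0
net3 = s NAND net0 = 1 NAND 1 = 0
net4 = u NAND net3 = 1 NAND 0 = 1
net5 = u NAND t = 1 NAND 1 = 0
net6 = net3 NAND net0 = 0 NAND 1 = 1
net7 = net4 NAND net6 = 1 NAND 1 = 0
net8 = net3 NAND net7 = 0 NAND 0 = 1
net9 = net8 NAND net6 = 1 NAND 1 = 0
net13 = net5 NAND net4 = 0 NAND 1 = 1
net14 = net13 NAND net9 = 1 NAND 0 = 1
net16 = net14 NAND net9 = 1 NAND 0 = 1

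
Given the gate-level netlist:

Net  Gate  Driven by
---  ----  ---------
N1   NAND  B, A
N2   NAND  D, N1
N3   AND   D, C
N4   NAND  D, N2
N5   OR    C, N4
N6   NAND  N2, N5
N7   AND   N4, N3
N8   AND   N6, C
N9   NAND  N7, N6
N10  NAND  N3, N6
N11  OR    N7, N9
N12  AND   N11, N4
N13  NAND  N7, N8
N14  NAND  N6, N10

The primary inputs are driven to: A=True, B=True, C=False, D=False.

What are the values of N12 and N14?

N1 = B NAND A = True NAND True = False
N2 = D NAND N1 = False NAND False = True
N3 = D AND C = False AND False = False
N4 = D NAND N2 = False NAND True = True
N5 = C OR N4 = False OR True = True
N6 = N2 NAND N5 = True NAND True = False
N7 = N4 AND N3 = True AND False = False
N9 = N7 NAND N6 = False NAND False = True
N10 = N3 NAND N6 = False NAND False = True
N11 = N7 OR N9 = False OR True = True
N12 = N11 AND N4 = True AND True = True
N14 = N6 NAND N10 = False NAND True = True

N12 = True; N14 = True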